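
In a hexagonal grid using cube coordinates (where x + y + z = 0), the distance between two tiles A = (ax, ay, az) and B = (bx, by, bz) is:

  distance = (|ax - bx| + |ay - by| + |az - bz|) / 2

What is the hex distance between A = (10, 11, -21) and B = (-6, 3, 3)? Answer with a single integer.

|ax - bx| = |10 - (-6)| = 16
|ay - by| = |11 - 3| = 8
|az - bz| = |-21 - 3| = 24
distance = (16 + 8 + 24) / 2 = 48 / 2 = 24

Answer: 24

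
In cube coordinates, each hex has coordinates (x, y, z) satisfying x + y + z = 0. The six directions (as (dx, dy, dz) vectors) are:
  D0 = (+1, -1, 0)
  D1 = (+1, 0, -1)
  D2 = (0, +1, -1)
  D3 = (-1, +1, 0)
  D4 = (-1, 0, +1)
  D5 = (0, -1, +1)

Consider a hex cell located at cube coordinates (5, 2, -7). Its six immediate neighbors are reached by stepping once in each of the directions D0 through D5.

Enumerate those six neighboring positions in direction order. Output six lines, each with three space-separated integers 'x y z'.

Answer: 6 1 -7
6 2 -8
5 3 -8
4 3 -7
4 2 -6
5 1 -6

Derivation:
Center: (5, 2, -7). Add each direction:
  D0: (5, 2, -7) + (1, -1, 0) = (6, 1, -7)
  D1: (5, 2, -7) + (1, 0, -1) = (6, 2, -8)
  D2: (5, 2, -7) + (0, 1, -1) = (5, 3, -8)
  D3: (5, 2, -7) + (-1, 1, 0) = (4, 3, -7)
  D4: (5, 2, -7) + (-1, 0, 1) = (4, 2, -6)
  D5: (5, 2, -7) + (0, -1, 1) = (5, 1, -6)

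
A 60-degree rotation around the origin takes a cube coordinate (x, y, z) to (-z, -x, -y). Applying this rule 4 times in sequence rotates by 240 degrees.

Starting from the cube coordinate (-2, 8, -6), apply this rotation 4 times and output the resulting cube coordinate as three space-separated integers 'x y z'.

Answer: -6 -2 8

Derivation:
Start: (-2, 8, -6)
Step 1: (-2, 8, -6) -> (-(-6), -(-2), -(8)) = (6, 2, -8)
Step 2: (6, 2, -8) -> (-(-8), -(6), -(2)) = (8, -6, -2)
Step 3: (8, -6, -2) -> (-(-2), -(8), -(-6)) = (2, -8, 6)
Step 4: (2, -8, 6) -> (-(6), -(2), -(-8)) = (-6, -2, 8)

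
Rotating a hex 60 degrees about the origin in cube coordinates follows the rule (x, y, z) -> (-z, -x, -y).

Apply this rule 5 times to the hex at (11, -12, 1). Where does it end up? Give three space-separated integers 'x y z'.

Start: (11, -12, 1)
Step 1: (11, -12, 1) -> (-(1), -(11), -(-12)) = (-1, -11, 12)
Step 2: (-1, -11, 12) -> (-(12), -(-1), -(-11)) = (-12, 1, 11)
Step 3: (-12, 1, 11) -> (-(11), -(-12), -(1)) = (-11, 12, -1)
Step 4: (-11, 12, -1) -> (-(-1), -(-11), -(12)) = (1, 11, -12)
Step 5: (1, 11, -12) -> (-(-12), -(1), -(11)) = (12, -1, -11)

Answer: 12 -1 -11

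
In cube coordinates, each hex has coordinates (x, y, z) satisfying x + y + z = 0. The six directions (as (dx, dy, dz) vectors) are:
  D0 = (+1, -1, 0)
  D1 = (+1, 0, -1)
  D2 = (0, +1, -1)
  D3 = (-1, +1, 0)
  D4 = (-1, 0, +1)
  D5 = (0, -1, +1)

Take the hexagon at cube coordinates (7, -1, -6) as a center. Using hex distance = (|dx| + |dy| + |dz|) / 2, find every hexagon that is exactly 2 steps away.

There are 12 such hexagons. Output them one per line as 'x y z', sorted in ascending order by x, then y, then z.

Walk ring at distance 2 from (7, -1, -6):
Start at center + D4*2 = (5, -1, -4)
  hex 0: (5, -1, -4)
  hex 1: (6, -2, -4)
  hex 2: (7, -3, -4)
  hex 3: (8, -3, -5)
  hex 4: (9, -3, -6)
  hex 5: (9, -2, -7)
  hex 6: (9, -1, -8)
  hex 7: (8, 0, -8)
  hex 8: (7, 1, -8)
  hex 9: (6, 1, -7)
  hex 10: (5, 1, -6)
  hex 11: (5, 0, -5)
Sorted: 12 hexes.

Answer: 5 -1 -4
5 0 -5
5 1 -6
6 -2 -4
6 1 -7
7 -3 -4
7 1 -8
8 -3 -5
8 0 -8
9 -3 -6
9 -2 -7
9 -1 -8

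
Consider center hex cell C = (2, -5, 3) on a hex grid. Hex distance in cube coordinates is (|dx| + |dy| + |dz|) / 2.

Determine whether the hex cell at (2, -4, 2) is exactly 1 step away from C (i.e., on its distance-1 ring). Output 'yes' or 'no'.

|px - cx| = |2 - 2| = 0
|py - cy| = |-4 - (-5)| = 1
|pz - cz| = |2 - 3| = 1
distance = (0+1+1)/2 = 2/2 = 1
radius = 1; distance == radius -> yes

Answer: yes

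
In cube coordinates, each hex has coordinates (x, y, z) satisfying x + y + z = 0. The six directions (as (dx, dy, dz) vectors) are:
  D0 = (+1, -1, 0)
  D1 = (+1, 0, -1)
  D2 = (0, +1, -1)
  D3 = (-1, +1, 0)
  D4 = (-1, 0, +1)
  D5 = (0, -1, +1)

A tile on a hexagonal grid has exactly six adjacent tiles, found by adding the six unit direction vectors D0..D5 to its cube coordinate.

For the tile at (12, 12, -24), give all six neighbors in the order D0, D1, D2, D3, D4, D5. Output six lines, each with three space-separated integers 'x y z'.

Answer: 13 11 -24
13 12 -25
12 13 -25
11 13 -24
11 12 -23
12 11 -23

Derivation:
Center: (12, 12, -24). Add each direction:
  D0: (12, 12, -24) + (1, -1, 0) = (13, 11, -24)
  D1: (12, 12, -24) + (1, 0, -1) = (13, 12, -25)
  D2: (12, 12, -24) + (0, 1, -1) = (12, 13, -25)
  D3: (12, 12, -24) + (-1, 1, 0) = (11, 13, -24)
  D4: (12, 12, -24) + (-1, 0, 1) = (11, 12, -23)
  D5: (12, 12, -24) + (0, -1, 1) = (12, 11, -23)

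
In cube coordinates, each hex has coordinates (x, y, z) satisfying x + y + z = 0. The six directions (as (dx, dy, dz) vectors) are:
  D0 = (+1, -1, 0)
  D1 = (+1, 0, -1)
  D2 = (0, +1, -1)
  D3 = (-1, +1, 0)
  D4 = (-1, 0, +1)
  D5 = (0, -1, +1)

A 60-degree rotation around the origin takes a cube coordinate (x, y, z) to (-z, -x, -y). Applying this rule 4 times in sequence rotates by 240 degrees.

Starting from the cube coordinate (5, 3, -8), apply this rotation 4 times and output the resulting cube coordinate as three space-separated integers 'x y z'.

Answer: -8 5 3

Derivation:
Start: (5, 3, -8)
Step 1: (5, 3, -8) -> (-(-8), -(5), -(3)) = (8, -5, -3)
Step 2: (8, -5, -3) -> (-(-3), -(8), -(-5)) = (3, -8, 5)
Step 3: (3, -8, 5) -> (-(5), -(3), -(-8)) = (-5, -3, 8)
Step 4: (-5, -3, 8) -> (-(8), -(-5), -(-3)) = (-8, 5, 3)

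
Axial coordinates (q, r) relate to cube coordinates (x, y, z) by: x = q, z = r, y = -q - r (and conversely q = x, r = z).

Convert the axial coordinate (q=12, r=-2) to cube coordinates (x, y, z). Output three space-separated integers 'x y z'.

Answer: 12 -10 -2

Derivation:
x = q = 12
z = r = -2
y = -x - z = -(12) - (-2) = -10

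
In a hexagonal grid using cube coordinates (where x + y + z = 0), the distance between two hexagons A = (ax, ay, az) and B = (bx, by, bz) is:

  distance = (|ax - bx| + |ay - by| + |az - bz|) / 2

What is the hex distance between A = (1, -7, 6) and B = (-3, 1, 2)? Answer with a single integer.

Answer: 8

Derivation:
|ax - bx| = |1 - (-3)| = 4
|ay - by| = |-7 - 1| = 8
|az - bz| = |6 - 2| = 4
distance = (4 + 8 + 4) / 2 = 16 / 2 = 8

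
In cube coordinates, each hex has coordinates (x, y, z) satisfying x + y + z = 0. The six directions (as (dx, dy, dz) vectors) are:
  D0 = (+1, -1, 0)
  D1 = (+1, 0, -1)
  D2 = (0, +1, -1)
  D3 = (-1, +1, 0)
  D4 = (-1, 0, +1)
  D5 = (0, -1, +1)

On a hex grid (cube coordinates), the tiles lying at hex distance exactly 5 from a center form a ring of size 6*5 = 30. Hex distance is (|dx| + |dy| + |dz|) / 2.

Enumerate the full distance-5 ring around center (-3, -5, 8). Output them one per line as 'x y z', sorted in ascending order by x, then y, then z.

Walk ring at distance 5 from (-3, -5, 8):
Start at center + D4*5 = (-8, -5, 13)
  hex 0: (-8, -5, 13)
  hex 1: (-7, -6, 13)
  hex 2: (-6, -7, 13)
  hex 3: (-5, -8, 13)
  hex 4: (-4, -9, 13)
  hex 5: (-3, -10, 13)
  hex 6: (-2, -10, 12)
  hex 7: (-1, -10, 11)
  hex 8: (0, -10, 10)
  hex 9: (1, -10, 9)
  hex 10: (2, -10, 8)
  hex 11: (2, -9, 7)
  hex 12: (2, -8, 6)
  hex 13: (2, -7, 5)
  hex 14: (2, -6, 4)
  hex 15: (2, -5, 3)
  hex 16: (1, -4, 3)
  hex 17: (0, -3, 3)
  hex 18: (-1, -2, 3)
  hex 19: (-2, -1, 3)
  hex 20: (-3, 0, 3)
  hex 21: (-4, 0, 4)
  hex 22: (-5, 0, 5)
  hex 23: (-6, 0, 6)
  hex 24: (-7, 0, 7)
  hex 25: (-8, 0, 8)
  hex 26: (-8, -1, 9)
  hex 27: (-8, -2, 10)
  hex 28: (-8, -3, 11)
  hex 29: (-8, -4, 12)
Sorted: 30 hexes.

Answer: -8 -5 13
-8 -4 12
-8 -3 11
-8 -2 10
-8 -1 9
-8 0 8
-7 -6 13
-7 0 7
-6 -7 13
-6 0 6
-5 -8 13
-5 0 5
-4 -9 13
-4 0 4
-3 -10 13
-3 0 3
-2 -10 12
-2 -1 3
-1 -10 11
-1 -2 3
0 -10 10
0 -3 3
1 -10 9
1 -4 3
2 -10 8
2 -9 7
2 -8 6
2 -7 5
2 -6 4
2 -5 3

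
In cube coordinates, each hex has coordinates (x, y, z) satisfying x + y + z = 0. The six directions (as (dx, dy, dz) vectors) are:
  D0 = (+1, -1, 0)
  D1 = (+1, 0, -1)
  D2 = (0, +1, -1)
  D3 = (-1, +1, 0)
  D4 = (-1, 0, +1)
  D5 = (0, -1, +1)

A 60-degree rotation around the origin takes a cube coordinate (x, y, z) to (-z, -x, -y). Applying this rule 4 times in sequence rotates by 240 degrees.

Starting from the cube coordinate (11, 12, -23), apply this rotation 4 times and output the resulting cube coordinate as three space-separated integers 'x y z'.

Start: (11, 12, -23)
Step 1: (11, 12, -23) -> (-(-23), -(11), -(12)) = (23, -11, -12)
Step 2: (23, -11, -12) -> (-(-12), -(23), -(-11)) = (12, -23, 11)
Step 3: (12, -23, 11) -> (-(11), -(12), -(-23)) = (-11, -12, 23)
Step 4: (-11, -12, 23) -> (-(23), -(-11), -(-12)) = (-23, 11, 12)

Answer: -23 11 12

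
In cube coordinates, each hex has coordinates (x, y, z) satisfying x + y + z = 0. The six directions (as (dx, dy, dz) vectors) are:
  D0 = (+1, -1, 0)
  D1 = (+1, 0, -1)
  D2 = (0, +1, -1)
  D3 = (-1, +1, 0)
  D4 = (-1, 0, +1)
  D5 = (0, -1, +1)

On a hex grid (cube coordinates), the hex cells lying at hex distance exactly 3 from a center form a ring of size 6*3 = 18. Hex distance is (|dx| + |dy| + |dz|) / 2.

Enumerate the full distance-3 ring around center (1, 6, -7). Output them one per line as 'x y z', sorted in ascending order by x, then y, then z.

Walk ring at distance 3 from (1, 6, -7):
Start at center + D4*3 = (-2, 6, -4)
  hex 0: (-2, 6, -4)
  hex 1: (-1, 5, -4)
  hex 2: (0, 4, -4)
  hex 3: (1, 3, -4)
  hex 4: (2, 3, -5)
  hex 5: (3, 3, -6)
  hex 6: (4, 3, -7)
  hex 7: (4, 4, -8)
  hex 8: (4, 5, -9)
  hex 9: (4, 6, -10)
  hex 10: (3, 7, -10)
  hex 11: (2, 8, -10)
  hex 12: (1, 9, -10)
  hex 13: (0, 9, -9)
  hex 14: (-1, 9, -8)
  hex 15: (-2, 9, -7)
  hex 16: (-2, 8, -6)
  hex 17: (-2, 7, -5)
Sorted: 18 hexes.

Answer: -2 6 -4
-2 7 -5
-2 8 -6
-2 9 -7
-1 5 -4
-1 9 -8
0 4 -4
0 9 -9
1 3 -4
1 9 -10
2 3 -5
2 8 -10
3 3 -6
3 7 -10
4 3 -7
4 4 -8
4 5 -9
4 6 -10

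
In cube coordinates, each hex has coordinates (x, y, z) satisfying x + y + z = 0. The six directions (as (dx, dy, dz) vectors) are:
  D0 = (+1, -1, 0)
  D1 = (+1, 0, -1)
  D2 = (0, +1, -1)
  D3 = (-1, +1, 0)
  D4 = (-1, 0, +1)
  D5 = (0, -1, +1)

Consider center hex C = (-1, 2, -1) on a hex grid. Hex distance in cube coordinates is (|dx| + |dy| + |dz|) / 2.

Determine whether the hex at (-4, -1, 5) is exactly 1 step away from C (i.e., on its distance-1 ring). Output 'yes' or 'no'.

|px - cx| = |-4 - (-1)| = 3
|py - cy| = |-1 - 2| = 3
|pz - cz| = |5 - (-1)| = 6
distance = (3+3+6)/2 = 12/2 = 6
radius = 1; distance != radius -> no

Answer: no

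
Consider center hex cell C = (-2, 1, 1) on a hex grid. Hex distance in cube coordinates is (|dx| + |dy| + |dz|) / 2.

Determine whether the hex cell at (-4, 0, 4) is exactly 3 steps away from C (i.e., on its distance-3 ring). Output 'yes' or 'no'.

|px - cx| = |-4 - (-2)| = 2
|py - cy| = |0 - 1| = 1
|pz - cz| = |4 - 1| = 3
distance = (2+1+3)/2 = 6/2 = 3
radius = 3; distance == radius -> yes

Answer: yes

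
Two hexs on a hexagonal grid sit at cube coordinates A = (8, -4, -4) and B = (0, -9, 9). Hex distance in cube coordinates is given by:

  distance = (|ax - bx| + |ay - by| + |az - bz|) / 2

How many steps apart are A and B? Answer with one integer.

|ax - bx| = |8 - 0| = 8
|ay - by| = |-4 - (-9)| = 5
|az - bz| = |-4 - 9| = 13
distance = (8 + 5 + 13) / 2 = 26 / 2 = 13

Answer: 13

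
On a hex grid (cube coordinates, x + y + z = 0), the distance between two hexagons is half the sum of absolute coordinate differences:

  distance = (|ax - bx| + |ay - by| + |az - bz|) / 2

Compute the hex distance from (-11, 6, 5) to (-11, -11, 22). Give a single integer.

|ax - bx| = |-11 - (-11)| = 0
|ay - by| = |6 - (-11)| = 17
|az - bz| = |5 - 22| = 17
distance = (0 + 17 + 17) / 2 = 34 / 2 = 17

Answer: 17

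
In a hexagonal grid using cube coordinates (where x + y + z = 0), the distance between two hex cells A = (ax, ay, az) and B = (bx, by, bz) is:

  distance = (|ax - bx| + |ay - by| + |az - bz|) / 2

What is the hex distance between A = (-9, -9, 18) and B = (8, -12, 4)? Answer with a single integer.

Answer: 17

Derivation:
|ax - bx| = |-9 - 8| = 17
|ay - by| = |-9 - (-12)| = 3
|az - bz| = |18 - 4| = 14
distance = (17 + 3 + 14) / 2 = 34 / 2 = 17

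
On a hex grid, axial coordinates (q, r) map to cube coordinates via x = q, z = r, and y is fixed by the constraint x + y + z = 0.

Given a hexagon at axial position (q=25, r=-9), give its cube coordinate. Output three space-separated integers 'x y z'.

x = q = 25
z = r = -9
y = -x - z = -(25) - (-9) = -16

Answer: 25 -16 -9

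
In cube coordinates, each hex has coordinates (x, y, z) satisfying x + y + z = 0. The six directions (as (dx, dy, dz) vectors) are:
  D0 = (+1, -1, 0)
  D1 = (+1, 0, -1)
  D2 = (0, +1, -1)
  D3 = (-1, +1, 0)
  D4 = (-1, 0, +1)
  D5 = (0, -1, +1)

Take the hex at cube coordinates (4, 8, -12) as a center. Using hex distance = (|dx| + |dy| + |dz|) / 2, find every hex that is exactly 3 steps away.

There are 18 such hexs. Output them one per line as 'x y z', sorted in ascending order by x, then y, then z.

Walk ring at distance 3 from (4, 8, -12):
Start at center + D4*3 = (1, 8, -9)
  hex 0: (1, 8, -9)
  hex 1: (2, 7, -9)
  hex 2: (3, 6, -9)
  hex 3: (4, 5, -9)
  hex 4: (5, 5, -10)
  hex 5: (6, 5, -11)
  hex 6: (7, 5, -12)
  hex 7: (7, 6, -13)
  hex 8: (7, 7, -14)
  hex 9: (7, 8, -15)
  hex 10: (6, 9, -15)
  hex 11: (5, 10, -15)
  hex 12: (4, 11, -15)
  hex 13: (3, 11, -14)
  hex 14: (2, 11, -13)
  hex 15: (1, 11, -12)
  hex 16: (1, 10, -11)
  hex 17: (1, 9, -10)
Sorted: 18 hexes.

Answer: 1 8 -9
1 9 -10
1 10 -11
1 11 -12
2 7 -9
2 11 -13
3 6 -9
3 11 -14
4 5 -9
4 11 -15
5 5 -10
5 10 -15
6 5 -11
6 9 -15
7 5 -12
7 6 -13
7 7 -14
7 8 -15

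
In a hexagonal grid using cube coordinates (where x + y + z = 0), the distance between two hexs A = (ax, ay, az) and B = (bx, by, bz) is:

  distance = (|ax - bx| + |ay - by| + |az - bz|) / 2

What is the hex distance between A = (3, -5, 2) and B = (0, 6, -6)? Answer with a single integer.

Answer: 11

Derivation:
|ax - bx| = |3 - 0| = 3
|ay - by| = |-5 - 6| = 11
|az - bz| = |2 - (-6)| = 8
distance = (3 + 11 + 8) / 2 = 22 / 2 = 11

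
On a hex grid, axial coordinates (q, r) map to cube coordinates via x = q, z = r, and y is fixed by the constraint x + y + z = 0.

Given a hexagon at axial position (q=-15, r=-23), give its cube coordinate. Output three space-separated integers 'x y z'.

x = q = -15
z = r = -23
y = -x - z = -(-15) - (-23) = 38

Answer: -15 38 -23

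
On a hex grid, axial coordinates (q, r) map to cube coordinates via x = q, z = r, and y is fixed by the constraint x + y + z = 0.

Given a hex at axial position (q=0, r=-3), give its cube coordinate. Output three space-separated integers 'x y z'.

Answer: 0 3 -3

Derivation:
x = q = 0
z = r = -3
y = -x - z = -(0) - (-3) = 3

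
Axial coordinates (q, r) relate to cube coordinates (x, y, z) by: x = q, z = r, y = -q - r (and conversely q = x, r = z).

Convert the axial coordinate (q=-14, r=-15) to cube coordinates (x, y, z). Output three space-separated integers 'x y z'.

x = q = -14
z = r = -15
y = -x - z = -(-14) - (-15) = 29

Answer: -14 29 -15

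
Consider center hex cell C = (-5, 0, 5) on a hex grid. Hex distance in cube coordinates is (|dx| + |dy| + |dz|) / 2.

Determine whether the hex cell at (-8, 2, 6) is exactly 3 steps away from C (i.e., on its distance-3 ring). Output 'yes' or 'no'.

|px - cx| = |-8 - (-5)| = 3
|py - cy| = |2 - 0| = 2
|pz - cz| = |6 - 5| = 1
distance = (3+2+1)/2 = 6/2 = 3
radius = 3; distance == radius -> yes

Answer: yes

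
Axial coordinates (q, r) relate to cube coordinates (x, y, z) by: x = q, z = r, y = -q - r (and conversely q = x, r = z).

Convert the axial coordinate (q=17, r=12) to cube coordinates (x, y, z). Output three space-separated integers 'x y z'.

Answer: 17 -29 12

Derivation:
x = q = 17
z = r = 12
y = -x - z = -(17) - (12) = -29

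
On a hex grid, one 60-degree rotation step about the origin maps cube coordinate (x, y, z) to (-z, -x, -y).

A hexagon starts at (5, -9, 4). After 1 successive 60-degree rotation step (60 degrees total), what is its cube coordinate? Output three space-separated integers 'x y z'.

Answer: -4 -5 9

Derivation:
Start: (5, -9, 4)
Step 1: (5, -9, 4) -> (-(4), -(5), -(-9)) = (-4, -5, 9)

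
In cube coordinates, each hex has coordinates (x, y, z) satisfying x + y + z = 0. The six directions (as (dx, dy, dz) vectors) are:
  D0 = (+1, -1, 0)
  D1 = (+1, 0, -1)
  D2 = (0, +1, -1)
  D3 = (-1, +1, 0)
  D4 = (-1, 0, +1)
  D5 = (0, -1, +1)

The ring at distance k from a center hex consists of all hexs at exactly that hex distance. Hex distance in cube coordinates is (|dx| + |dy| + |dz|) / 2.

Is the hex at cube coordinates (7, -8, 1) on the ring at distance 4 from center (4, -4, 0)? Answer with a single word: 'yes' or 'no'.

Answer: yes

Derivation:
|px - cx| = |7 - 4| = 3
|py - cy| = |-8 - (-4)| = 4
|pz - cz| = |1 - 0| = 1
distance = (3+4+1)/2 = 8/2 = 4
radius = 4; distance == radius -> yes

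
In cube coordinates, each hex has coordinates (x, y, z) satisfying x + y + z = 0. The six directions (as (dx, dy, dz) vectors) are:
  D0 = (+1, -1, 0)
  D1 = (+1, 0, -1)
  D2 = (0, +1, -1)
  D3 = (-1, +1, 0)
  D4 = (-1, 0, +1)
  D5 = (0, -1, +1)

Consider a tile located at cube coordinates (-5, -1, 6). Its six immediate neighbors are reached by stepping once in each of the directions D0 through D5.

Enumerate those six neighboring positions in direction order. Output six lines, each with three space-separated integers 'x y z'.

Center: (-5, -1, 6). Add each direction:
  D0: (-5, -1, 6) + (1, -1, 0) = (-4, -2, 6)
  D1: (-5, -1, 6) + (1, 0, -1) = (-4, -1, 5)
  D2: (-5, -1, 6) + (0, 1, -1) = (-5, 0, 5)
  D3: (-5, -1, 6) + (-1, 1, 0) = (-6, 0, 6)
  D4: (-5, -1, 6) + (-1, 0, 1) = (-6, -1, 7)
  D5: (-5, -1, 6) + (0, -1, 1) = (-5, -2, 7)

Answer: -4 -2 6
-4 -1 5
-5 0 5
-6 0 6
-6 -1 7
-5 -2 7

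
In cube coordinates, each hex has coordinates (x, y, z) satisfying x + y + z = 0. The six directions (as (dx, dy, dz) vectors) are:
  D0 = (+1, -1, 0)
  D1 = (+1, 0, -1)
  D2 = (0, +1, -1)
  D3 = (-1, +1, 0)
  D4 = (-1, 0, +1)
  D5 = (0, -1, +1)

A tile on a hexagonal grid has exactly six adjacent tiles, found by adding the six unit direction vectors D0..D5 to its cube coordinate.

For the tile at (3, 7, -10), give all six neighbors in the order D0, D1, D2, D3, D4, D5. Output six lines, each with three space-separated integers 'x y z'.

Center: (3, 7, -10). Add each direction:
  D0: (3, 7, -10) + (1, -1, 0) = (4, 6, -10)
  D1: (3, 7, -10) + (1, 0, -1) = (4, 7, -11)
  D2: (3, 7, -10) + (0, 1, -1) = (3, 8, -11)
  D3: (3, 7, -10) + (-1, 1, 0) = (2, 8, -10)
  D4: (3, 7, -10) + (-1, 0, 1) = (2, 7, -9)
  D5: (3, 7, -10) + (0, -1, 1) = (3, 6, -9)

Answer: 4 6 -10
4 7 -11
3 8 -11
2 8 -10
2 7 -9
3 6 -9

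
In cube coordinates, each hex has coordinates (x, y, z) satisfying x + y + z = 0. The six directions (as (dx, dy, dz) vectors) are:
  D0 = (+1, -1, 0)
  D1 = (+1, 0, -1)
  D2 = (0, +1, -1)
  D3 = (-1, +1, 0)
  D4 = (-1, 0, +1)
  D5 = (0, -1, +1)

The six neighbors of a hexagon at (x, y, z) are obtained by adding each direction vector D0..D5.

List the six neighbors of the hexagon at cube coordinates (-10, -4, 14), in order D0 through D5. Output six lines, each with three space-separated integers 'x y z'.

Answer: -9 -5 14
-9 -4 13
-10 -3 13
-11 -3 14
-11 -4 15
-10 -5 15

Derivation:
Center: (-10, -4, 14). Add each direction:
  D0: (-10, -4, 14) + (1, -1, 0) = (-9, -5, 14)
  D1: (-10, -4, 14) + (1, 0, -1) = (-9, -4, 13)
  D2: (-10, -4, 14) + (0, 1, -1) = (-10, -3, 13)
  D3: (-10, -4, 14) + (-1, 1, 0) = (-11, -3, 14)
  D4: (-10, -4, 14) + (-1, 0, 1) = (-11, -4, 15)
  D5: (-10, -4, 14) + (0, -1, 1) = (-10, -5, 15)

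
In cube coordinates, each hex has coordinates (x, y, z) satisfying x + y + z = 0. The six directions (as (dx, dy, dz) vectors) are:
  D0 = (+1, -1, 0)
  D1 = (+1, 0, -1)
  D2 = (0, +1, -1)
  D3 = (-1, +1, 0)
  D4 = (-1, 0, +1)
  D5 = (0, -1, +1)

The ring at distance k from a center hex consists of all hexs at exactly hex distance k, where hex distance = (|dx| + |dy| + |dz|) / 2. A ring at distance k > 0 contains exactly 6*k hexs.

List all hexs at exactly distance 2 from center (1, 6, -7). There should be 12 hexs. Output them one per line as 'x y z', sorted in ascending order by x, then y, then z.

Walk ring at distance 2 from (1, 6, -7):
Start at center + D4*2 = (-1, 6, -5)
  hex 0: (-1, 6, -5)
  hex 1: (0, 5, -5)
  hex 2: (1, 4, -5)
  hex 3: (2, 4, -6)
  hex 4: (3, 4, -7)
  hex 5: (3, 5, -8)
  hex 6: (3, 6, -9)
  hex 7: (2, 7, -9)
  hex 8: (1, 8, -9)
  hex 9: (0, 8, -8)
  hex 10: (-1, 8, -7)
  hex 11: (-1, 7, -6)
Sorted: 12 hexes.

Answer: -1 6 -5
-1 7 -6
-1 8 -7
0 5 -5
0 8 -8
1 4 -5
1 8 -9
2 4 -6
2 7 -9
3 4 -7
3 5 -8
3 6 -9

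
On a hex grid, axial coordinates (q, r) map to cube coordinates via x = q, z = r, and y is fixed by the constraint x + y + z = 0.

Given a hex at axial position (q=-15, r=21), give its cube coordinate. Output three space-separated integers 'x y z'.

Answer: -15 -6 21

Derivation:
x = q = -15
z = r = 21
y = -x - z = -(-15) - (21) = -6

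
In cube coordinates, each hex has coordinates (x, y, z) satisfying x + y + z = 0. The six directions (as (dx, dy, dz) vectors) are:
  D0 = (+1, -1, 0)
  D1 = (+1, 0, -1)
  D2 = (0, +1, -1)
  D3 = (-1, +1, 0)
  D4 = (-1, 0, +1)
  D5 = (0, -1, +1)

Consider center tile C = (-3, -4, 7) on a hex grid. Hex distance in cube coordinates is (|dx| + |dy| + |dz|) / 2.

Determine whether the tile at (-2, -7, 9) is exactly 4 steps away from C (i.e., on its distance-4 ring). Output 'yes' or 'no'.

|px - cx| = |-2 - (-3)| = 1
|py - cy| = |-7 - (-4)| = 3
|pz - cz| = |9 - 7| = 2
distance = (1+3+2)/2 = 6/2 = 3
radius = 4; distance != radius -> no

Answer: no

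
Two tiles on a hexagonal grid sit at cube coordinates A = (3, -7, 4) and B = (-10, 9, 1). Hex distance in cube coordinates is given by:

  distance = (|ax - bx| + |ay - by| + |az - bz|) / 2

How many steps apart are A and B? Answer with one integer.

Answer: 16

Derivation:
|ax - bx| = |3 - (-10)| = 13
|ay - by| = |-7 - 9| = 16
|az - bz| = |4 - 1| = 3
distance = (13 + 16 + 3) / 2 = 32 / 2 = 16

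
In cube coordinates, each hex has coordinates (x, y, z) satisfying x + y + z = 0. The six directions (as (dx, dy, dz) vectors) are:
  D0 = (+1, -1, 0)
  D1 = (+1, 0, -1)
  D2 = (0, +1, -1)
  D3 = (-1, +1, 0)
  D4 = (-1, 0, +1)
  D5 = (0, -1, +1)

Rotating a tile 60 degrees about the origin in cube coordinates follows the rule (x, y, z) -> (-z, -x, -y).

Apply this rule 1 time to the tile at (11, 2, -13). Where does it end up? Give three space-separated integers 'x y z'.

Answer: 13 -11 -2

Derivation:
Start: (11, 2, -13)
Step 1: (11, 2, -13) -> (-(-13), -(11), -(2)) = (13, -11, -2)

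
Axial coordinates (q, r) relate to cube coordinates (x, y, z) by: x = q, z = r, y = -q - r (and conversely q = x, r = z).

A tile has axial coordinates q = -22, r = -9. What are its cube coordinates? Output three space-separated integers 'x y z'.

x = q = -22
z = r = -9
y = -x - z = -(-22) - (-9) = 31

Answer: -22 31 -9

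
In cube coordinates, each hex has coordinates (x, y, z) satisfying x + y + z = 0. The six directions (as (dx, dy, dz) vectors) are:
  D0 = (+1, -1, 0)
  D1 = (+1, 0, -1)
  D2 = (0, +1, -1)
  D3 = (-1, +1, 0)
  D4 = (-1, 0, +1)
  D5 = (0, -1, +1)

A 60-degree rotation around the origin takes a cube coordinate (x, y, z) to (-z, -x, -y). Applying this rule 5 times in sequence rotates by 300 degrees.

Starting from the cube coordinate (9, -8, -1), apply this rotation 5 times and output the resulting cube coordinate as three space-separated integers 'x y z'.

Answer: 8 1 -9

Derivation:
Start: (9, -8, -1)
Step 1: (9, -8, -1) -> (-(-1), -(9), -(-8)) = (1, -9, 8)
Step 2: (1, -9, 8) -> (-(8), -(1), -(-9)) = (-8, -1, 9)
Step 3: (-8, -1, 9) -> (-(9), -(-8), -(-1)) = (-9, 8, 1)
Step 4: (-9, 8, 1) -> (-(1), -(-9), -(8)) = (-1, 9, -8)
Step 5: (-1, 9, -8) -> (-(-8), -(-1), -(9)) = (8, 1, -9)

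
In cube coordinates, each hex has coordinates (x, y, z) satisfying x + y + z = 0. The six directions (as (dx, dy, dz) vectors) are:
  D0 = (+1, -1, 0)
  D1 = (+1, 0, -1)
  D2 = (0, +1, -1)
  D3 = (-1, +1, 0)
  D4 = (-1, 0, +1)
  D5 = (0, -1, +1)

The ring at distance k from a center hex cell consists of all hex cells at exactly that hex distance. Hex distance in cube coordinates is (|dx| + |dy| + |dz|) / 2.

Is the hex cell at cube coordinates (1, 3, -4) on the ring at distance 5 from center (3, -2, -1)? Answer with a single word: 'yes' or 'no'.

|px - cx| = |1 - 3| = 2
|py - cy| = |3 - (-2)| = 5
|pz - cz| = |-4 - (-1)| = 3
distance = (2+5+3)/2 = 10/2 = 5
radius = 5; distance == radius -> yes

Answer: yes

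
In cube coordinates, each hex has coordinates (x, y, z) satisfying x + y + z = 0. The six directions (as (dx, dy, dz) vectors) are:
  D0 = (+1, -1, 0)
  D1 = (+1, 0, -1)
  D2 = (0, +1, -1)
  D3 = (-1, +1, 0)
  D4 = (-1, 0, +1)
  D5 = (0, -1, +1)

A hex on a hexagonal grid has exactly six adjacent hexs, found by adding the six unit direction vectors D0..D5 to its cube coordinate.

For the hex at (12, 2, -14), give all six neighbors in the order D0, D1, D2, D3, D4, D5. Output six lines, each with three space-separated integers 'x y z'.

Answer: 13 1 -14
13 2 -15
12 3 -15
11 3 -14
11 2 -13
12 1 -13

Derivation:
Center: (12, 2, -14). Add each direction:
  D0: (12, 2, -14) + (1, -1, 0) = (13, 1, -14)
  D1: (12, 2, -14) + (1, 0, -1) = (13, 2, -15)
  D2: (12, 2, -14) + (0, 1, -1) = (12, 3, -15)
  D3: (12, 2, -14) + (-1, 1, 0) = (11, 3, -14)
  D4: (12, 2, -14) + (-1, 0, 1) = (11, 2, -13)
  D5: (12, 2, -14) + (0, -1, 1) = (12, 1, -13)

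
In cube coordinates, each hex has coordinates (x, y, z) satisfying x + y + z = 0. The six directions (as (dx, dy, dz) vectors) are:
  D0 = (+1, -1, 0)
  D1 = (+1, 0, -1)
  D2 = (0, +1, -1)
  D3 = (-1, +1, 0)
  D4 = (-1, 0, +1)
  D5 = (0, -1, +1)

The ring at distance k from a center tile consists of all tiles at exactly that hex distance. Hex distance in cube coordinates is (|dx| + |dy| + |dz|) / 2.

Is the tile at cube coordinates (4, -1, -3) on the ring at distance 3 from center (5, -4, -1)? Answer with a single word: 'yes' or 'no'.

|px - cx| = |4 - 5| = 1
|py - cy| = |-1 - (-4)| = 3
|pz - cz| = |-3 - (-1)| = 2
distance = (1+3+2)/2 = 6/2 = 3
radius = 3; distance == radius -> yes

Answer: yes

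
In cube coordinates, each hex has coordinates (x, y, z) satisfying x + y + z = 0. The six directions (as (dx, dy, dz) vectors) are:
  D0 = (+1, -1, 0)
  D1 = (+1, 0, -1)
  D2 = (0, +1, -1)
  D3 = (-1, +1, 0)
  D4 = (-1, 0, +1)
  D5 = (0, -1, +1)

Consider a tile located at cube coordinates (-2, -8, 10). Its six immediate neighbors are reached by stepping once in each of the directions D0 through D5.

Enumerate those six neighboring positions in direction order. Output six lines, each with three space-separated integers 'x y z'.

Center: (-2, -8, 10). Add each direction:
  D0: (-2, -8, 10) + (1, -1, 0) = (-1, -9, 10)
  D1: (-2, -8, 10) + (1, 0, -1) = (-1, -8, 9)
  D2: (-2, -8, 10) + (0, 1, -1) = (-2, -7, 9)
  D3: (-2, -8, 10) + (-1, 1, 0) = (-3, -7, 10)
  D4: (-2, -8, 10) + (-1, 0, 1) = (-3, -8, 11)
  D5: (-2, -8, 10) + (0, -1, 1) = (-2, -9, 11)

Answer: -1 -9 10
-1 -8 9
-2 -7 9
-3 -7 10
-3 -8 11
-2 -9 11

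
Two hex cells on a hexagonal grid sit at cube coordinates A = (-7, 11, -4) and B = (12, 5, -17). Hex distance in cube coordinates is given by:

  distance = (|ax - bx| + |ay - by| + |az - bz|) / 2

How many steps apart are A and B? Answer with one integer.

|ax - bx| = |-7 - 12| = 19
|ay - by| = |11 - 5| = 6
|az - bz| = |-4 - (-17)| = 13
distance = (19 + 6 + 13) / 2 = 38 / 2 = 19

Answer: 19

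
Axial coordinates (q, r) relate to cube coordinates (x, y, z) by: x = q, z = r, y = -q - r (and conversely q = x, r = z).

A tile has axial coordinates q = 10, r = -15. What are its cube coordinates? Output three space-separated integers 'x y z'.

x = q = 10
z = r = -15
y = -x - z = -(10) - (-15) = 5

Answer: 10 5 -15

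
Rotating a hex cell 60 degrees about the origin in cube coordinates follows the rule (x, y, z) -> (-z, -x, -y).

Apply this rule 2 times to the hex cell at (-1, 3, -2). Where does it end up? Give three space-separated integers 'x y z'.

Answer: 3 -2 -1

Derivation:
Start: (-1, 3, -2)
Step 1: (-1, 3, -2) -> (-(-2), -(-1), -(3)) = (2, 1, -3)
Step 2: (2, 1, -3) -> (-(-3), -(2), -(1)) = (3, -2, -1)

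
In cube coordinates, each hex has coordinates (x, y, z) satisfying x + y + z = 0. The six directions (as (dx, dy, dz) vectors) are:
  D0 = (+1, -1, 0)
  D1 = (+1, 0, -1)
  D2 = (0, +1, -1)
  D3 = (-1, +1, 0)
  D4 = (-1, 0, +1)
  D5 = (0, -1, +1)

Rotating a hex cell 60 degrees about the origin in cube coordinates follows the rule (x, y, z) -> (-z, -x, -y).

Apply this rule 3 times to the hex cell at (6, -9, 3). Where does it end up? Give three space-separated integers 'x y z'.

Start: (6, -9, 3)
Step 1: (6, -9, 3) -> (-(3), -(6), -(-9)) = (-3, -6, 9)
Step 2: (-3, -6, 9) -> (-(9), -(-3), -(-6)) = (-9, 3, 6)
Step 3: (-9, 3, 6) -> (-(6), -(-9), -(3)) = (-6, 9, -3)

Answer: -6 9 -3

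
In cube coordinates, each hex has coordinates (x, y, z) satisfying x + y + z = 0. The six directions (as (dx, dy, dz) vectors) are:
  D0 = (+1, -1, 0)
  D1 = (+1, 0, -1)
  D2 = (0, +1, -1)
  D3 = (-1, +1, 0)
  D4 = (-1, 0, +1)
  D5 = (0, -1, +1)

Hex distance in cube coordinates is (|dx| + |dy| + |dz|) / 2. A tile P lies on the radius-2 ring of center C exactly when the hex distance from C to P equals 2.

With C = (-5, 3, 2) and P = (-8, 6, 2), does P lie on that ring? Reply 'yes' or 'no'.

Answer: no

Derivation:
|px - cx| = |-8 - (-5)| = 3
|py - cy| = |6 - 3| = 3
|pz - cz| = |2 - 2| = 0
distance = (3+3+0)/2 = 6/2 = 3
radius = 2; distance != radius -> no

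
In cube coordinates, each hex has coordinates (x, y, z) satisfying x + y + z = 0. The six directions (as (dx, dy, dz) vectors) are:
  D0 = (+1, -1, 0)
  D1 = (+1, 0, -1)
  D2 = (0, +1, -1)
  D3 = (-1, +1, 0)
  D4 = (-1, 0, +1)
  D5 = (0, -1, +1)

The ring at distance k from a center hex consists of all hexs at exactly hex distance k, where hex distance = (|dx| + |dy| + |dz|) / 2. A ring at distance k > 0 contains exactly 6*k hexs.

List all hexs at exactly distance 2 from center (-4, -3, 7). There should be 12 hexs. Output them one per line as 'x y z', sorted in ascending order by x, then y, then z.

Walk ring at distance 2 from (-4, -3, 7):
Start at center + D4*2 = (-6, -3, 9)
  hex 0: (-6, -3, 9)
  hex 1: (-5, -4, 9)
  hex 2: (-4, -5, 9)
  hex 3: (-3, -5, 8)
  hex 4: (-2, -5, 7)
  hex 5: (-2, -4, 6)
  hex 6: (-2, -3, 5)
  hex 7: (-3, -2, 5)
  hex 8: (-4, -1, 5)
  hex 9: (-5, -1, 6)
  hex 10: (-6, -1, 7)
  hex 11: (-6, -2, 8)
Sorted: 12 hexes.

Answer: -6 -3 9
-6 -2 8
-6 -1 7
-5 -4 9
-5 -1 6
-4 -5 9
-4 -1 5
-3 -5 8
-3 -2 5
-2 -5 7
-2 -4 6
-2 -3 5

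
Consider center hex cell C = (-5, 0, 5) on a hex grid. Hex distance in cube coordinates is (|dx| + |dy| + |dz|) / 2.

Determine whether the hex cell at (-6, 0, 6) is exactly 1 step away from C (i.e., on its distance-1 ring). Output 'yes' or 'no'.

|px - cx| = |-6 - (-5)| = 1
|py - cy| = |0 - 0| = 0
|pz - cz| = |6 - 5| = 1
distance = (1+0+1)/2 = 2/2 = 1
radius = 1; distance == radius -> yes

Answer: yes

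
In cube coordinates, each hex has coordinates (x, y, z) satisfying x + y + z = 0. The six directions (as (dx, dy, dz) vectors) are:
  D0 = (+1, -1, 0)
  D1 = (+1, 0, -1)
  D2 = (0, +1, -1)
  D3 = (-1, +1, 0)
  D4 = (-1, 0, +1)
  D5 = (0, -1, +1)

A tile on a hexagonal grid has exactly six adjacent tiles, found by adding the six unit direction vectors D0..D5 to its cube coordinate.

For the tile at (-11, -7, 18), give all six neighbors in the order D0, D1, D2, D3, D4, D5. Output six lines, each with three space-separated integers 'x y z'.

Answer: -10 -8 18
-10 -7 17
-11 -6 17
-12 -6 18
-12 -7 19
-11 -8 19

Derivation:
Center: (-11, -7, 18). Add each direction:
  D0: (-11, -7, 18) + (1, -1, 0) = (-10, -8, 18)
  D1: (-11, -7, 18) + (1, 0, -1) = (-10, -7, 17)
  D2: (-11, -7, 18) + (0, 1, -1) = (-11, -6, 17)
  D3: (-11, -7, 18) + (-1, 1, 0) = (-12, -6, 18)
  D4: (-11, -7, 18) + (-1, 0, 1) = (-12, -7, 19)
  D5: (-11, -7, 18) + (0, -1, 1) = (-11, -8, 19)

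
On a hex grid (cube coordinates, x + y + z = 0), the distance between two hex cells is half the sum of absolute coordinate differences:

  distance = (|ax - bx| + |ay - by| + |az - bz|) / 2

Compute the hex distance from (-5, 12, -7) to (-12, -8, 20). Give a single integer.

Answer: 27

Derivation:
|ax - bx| = |-5 - (-12)| = 7
|ay - by| = |12 - (-8)| = 20
|az - bz| = |-7 - 20| = 27
distance = (7 + 20 + 27) / 2 = 54 / 2 = 27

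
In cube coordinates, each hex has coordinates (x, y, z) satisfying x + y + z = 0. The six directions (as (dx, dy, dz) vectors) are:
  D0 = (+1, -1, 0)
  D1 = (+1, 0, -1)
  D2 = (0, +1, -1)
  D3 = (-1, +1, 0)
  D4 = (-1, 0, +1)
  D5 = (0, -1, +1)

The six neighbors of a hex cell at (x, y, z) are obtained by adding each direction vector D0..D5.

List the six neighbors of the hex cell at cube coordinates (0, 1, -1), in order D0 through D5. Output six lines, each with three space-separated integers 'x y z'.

Answer: 1 0 -1
1 1 -2
0 2 -2
-1 2 -1
-1 1 0
0 0 0

Derivation:
Center: (0, 1, -1). Add each direction:
  D0: (0, 1, -1) + (1, -1, 0) = (1, 0, -1)
  D1: (0, 1, -1) + (1, 0, -1) = (1, 1, -2)
  D2: (0, 1, -1) + (0, 1, -1) = (0, 2, -2)
  D3: (0, 1, -1) + (-1, 1, 0) = (-1, 2, -1)
  D4: (0, 1, -1) + (-1, 0, 1) = (-1, 1, 0)
  D5: (0, 1, -1) + (0, -1, 1) = (0, 0, 0)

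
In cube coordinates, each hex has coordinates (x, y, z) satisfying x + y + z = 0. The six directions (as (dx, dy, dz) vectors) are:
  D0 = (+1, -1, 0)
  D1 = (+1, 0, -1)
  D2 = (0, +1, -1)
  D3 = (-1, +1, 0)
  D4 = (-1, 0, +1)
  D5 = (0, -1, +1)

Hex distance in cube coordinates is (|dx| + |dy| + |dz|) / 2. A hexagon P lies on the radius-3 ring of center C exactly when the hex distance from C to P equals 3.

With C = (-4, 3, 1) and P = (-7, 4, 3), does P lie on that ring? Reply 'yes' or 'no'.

|px - cx| = |-7 - (-4)| = 3
|py - cy| = |4 - 3| = 1
|pz - cz| = |3 - 1| = 2
distance = (3+1+2)/2 = 6/2 = 3
radius = 3; distance == radius -> yes

Answer: yes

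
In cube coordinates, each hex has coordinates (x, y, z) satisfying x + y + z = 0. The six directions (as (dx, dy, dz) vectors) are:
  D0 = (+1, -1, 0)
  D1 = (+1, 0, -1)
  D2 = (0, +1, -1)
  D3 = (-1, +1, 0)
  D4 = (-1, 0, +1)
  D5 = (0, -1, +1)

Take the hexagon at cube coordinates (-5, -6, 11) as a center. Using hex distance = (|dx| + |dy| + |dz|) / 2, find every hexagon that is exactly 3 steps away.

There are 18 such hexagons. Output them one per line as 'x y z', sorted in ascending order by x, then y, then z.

Walk ring at distance 3 from (-5, -6, 11):
Start at center + D4*3 = (-8, -6, 14)
  hex 0: (-8, -6, 14)
  hex 1: (-7, -7, 14)
  hex 2: (-6, -8, 14)
  hex 3: (-5, -9, 14)
  hex 4: (-4, -9, 13)
  hex 5: (-3, -9, 12)
  hex 6: (-2, -9, 11)
  hex 7: (-2, -8, 10)
  hex 8: (-2, -7, 9)
  hex 9: (-2, -6, 8)
  hex 10: (-3, -5, 8)
  hex 11: (-4, -4, 8)
  hex 12: (-5, -3, 8)
  hex 13: (-6, -3, 9)
  hex 14: (-7, -3, 10)
  hex 15: (-8, -3, 11)
  hex 16: (-8, -4, 12)
  hex 17: (-8, -5, 13)
Sorted: 18 hexes.

Answer: -8 -6 14
-8 -5 13
-8 -4 12
-8 -3 11
-7 -7 14
-7 -3 10
-6 -8 14
-6 -3 9
-5 -9 14
-5 -3 8
-4 -9 13
-4 -4 8
-3 -9 12
-3 -5 8
-2 -9 11
-2 -8 10
-2 -7 9
-2 -6 8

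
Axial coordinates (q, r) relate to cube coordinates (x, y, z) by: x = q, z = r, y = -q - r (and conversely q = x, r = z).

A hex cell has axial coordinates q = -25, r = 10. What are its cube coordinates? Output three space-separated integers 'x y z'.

Answer: -25 15 10

Derivation:
x = q = -25
z = r = 10
y = -x - z = -(-25) - (10) = 15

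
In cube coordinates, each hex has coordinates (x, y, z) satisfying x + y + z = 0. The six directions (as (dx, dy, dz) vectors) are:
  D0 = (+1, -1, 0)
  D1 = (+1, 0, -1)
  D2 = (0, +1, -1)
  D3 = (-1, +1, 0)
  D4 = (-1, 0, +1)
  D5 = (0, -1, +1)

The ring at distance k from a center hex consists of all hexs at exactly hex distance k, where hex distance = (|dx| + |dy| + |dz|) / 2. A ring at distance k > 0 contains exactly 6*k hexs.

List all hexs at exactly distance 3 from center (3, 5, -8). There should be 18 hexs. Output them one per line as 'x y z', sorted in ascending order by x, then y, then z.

Answer: 0 5 -5
0 6 -6
0 7 -7
0 8 -8
1 4 -5
1 8 -9
2 3 -5
2 8 -10
3 2 -5
3 8 -11
4 2 -6
4 7 -11
5 2 -7
5 6 -11
6 2 -8
6 3 -9
6 4 -10
6 5 -11

Derivation:
Walk ring at distance 3 from (3, 5, -8):
Start at center + D4*3 = (0, 5, -5)
  hex 0: (0, 5, -5)
  hex 1: (1, 4, -5)
  hex 2: (2, 3, -5)
  hex 3: (3, 2, -5)
  hex 4: (4, 2, -6)
  hex 5: (5, 2, -7)
  hex 6: (6, 2, -8)
  hex 7: (6, 3, -9)
  hex 8: (6, 4, -10)
  hex 9: (6, 5, -11)
  hex 10: (5, 6, -11)
  hex 11: (4, 7, -11)
  hex 12: (3, 8, -11)
  hex 13: (2, 8, -10)
  hex 14: (1, 8, -9)
  hex 15: (0, 8, -8)
  hex 16: (0, 7, -7)
  hex 17: (0, 6, -6)
Sorted: 18 hexes.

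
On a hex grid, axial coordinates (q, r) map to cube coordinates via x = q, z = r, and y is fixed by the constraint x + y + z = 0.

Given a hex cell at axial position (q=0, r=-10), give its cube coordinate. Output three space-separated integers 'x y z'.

Answer: 0 10 -10

Derivation:
x = q = 0
z = r = -10
y = -x - z = -(0) - (-10) = 10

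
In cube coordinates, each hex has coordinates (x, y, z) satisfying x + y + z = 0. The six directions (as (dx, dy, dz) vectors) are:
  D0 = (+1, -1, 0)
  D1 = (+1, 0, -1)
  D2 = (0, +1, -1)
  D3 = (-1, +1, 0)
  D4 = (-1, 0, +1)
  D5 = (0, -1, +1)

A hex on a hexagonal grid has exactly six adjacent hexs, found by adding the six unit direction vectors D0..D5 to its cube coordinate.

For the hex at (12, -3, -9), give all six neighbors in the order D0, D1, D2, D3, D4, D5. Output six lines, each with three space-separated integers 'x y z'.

Answer: 13 -4 -9
13 -3 -10
12 -2 -10
11 -2 -9
11 -3 -8
12 -4 -8

Derivation:
Center: (12, -3, -9). Add each direction:
  D0: (12, -3, -9) + (1, -1, 0) = (13, -4, -9)
  D1: (12, -3, -9) + (1, 0, -1) = (13, -3, -10)
  D2: (12, -3, -9) + (0, 1, -1) = (12, -2, -10)
  D3: (12, -3, -9) + (-1, 1, 0) = (11, -2, -9)
  D4: (12, -3, -9) + (-1, 0, 1) = (11, -3, -8)
  D5: (12, -3, -9) + (0, -1, 1) = (12, -4, -8)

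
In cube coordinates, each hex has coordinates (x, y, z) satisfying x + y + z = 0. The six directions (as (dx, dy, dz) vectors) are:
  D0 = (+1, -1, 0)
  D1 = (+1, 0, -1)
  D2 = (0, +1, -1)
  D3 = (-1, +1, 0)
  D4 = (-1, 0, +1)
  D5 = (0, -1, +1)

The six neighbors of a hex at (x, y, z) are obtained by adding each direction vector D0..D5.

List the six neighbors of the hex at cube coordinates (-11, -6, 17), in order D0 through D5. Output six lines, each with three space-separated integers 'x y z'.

Center: (-11, -6, 17). Add each direction:
  D0: (-11, -6, 17) + (1, -1, 0) = (-10, -7, 17)
  D1: (-11, -6, 17) + (1, 0, -1) = (-10, -6, 16)
  D2: (-11, -6, 17) + (0, 1, -1) = (-11, -5, 16)
  D3: (-11, -6, 17) + (-1, 1, 0) = (-12, -5, 17)
  D4: (-11, -6, 17) + (-1, 0, 1) = (-12, -6, 18)
  D5: (-11, -6, 17) + (0, -1, 1) = (-11, -7, 18)

Answer: -10 -7 17
-10 -6 16
-11 -5 16
-12 -5 17
-12 -6 18
-11 -7 18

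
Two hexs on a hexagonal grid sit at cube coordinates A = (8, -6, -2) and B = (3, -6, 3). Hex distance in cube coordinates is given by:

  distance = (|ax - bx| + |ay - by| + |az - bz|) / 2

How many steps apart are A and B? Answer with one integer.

|ax - bx| = |8 - 3| = 5
|ay - by| = |-6 - (-6)| = 0
|az - bz| = |-2 - 3| = 5
distance = (5 + 0 + 5) / 2 = 10 / 2 = 5

Answer: 5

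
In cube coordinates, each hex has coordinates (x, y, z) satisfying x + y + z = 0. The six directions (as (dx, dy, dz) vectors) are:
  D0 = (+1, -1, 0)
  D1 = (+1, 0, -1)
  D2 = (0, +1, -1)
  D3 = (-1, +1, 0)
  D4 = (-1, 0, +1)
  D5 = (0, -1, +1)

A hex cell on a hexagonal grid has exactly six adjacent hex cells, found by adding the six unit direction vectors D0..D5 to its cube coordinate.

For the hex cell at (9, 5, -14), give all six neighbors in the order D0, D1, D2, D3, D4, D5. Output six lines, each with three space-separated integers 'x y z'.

Answer: 10 4 -14
10 5 -15
9 6 -15
8 6 -14
8 5 -13
9 4 -13

Derivation:
Center: (9, 5, -14). Add each direction:
  D0: (9, 5, -14) + (1, -1, 0) = (10, 4, -14)
  D1: (9, 5, -14) + (1, 0, -1) = (10, 5, -15)
  D2: (9, 5, -14) + (0, 1, -1) = (9, 6, -15)
  D3: (9, 5, -14) + (-1, 1, 0) = (8, 6, -14)
  D4: (9, 5, -14) + (-1, 0, 1) = (8, 5, -13)
  D5: (9, 5, -14) + (0, -1, 1) = (9, 4, -13)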